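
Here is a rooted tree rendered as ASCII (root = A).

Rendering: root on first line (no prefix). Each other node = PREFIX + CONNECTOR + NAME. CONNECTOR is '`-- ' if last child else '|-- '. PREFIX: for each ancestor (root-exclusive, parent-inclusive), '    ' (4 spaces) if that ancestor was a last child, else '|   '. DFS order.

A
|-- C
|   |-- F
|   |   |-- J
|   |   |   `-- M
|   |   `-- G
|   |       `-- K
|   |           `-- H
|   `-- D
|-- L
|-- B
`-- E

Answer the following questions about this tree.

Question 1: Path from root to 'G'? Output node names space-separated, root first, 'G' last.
Answer: A C F G

Derivation:
Walk down from root: A -> C -> F -> G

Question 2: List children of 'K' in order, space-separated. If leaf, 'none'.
Answer: H

Derivation:
Node K's children (from adjacency): H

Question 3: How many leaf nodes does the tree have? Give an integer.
Leaves (nodes with no children): B, D, E, H, L, M

Answer: 6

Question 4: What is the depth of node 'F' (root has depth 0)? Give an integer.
Answer: 2

Derivation:
Path from root to F: A -> C -> F
Depth = number of edges = 2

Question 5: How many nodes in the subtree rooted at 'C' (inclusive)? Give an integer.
Answer: 8

Derivation:
Subtree rooted at C contains: C, D, F, G, H, J, K, M
Count = 8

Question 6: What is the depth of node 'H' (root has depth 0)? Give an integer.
Path from root to H: A -> C -> F -> G -> K -> H
Depth = number of edges = 5

Answer: 5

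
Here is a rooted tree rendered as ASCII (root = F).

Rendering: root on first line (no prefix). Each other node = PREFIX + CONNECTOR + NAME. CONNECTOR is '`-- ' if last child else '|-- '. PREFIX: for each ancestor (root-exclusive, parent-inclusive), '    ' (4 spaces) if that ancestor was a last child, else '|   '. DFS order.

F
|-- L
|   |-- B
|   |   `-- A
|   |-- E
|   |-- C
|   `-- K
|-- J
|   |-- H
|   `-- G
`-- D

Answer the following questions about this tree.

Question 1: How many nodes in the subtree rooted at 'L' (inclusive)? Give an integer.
Answer: 6

Derivation:
Subtree rooted at L contains: A, B, C, E, K, L
Count = 6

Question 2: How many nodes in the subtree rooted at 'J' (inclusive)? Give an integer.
Answer: 3

Derivation:
Subtree rooted at J contains: G, H, J
Count = 3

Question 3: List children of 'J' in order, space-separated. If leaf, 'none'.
Node J's children (from adjacency): H, G

Answer: H G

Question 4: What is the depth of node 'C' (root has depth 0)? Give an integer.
Answer: 2

Derivation:
Path from root to C: F -> L -> C
Depth = number of edges = 2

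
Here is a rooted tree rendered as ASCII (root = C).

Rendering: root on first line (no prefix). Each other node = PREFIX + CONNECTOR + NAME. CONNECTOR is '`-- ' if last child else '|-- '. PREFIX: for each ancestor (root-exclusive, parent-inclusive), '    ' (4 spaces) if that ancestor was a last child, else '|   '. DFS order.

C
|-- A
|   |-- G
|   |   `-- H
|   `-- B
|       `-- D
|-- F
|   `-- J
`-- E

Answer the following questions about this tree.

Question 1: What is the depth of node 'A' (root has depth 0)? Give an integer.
Path from root to A: C -> A
Depth = number of edges = 1

Answer: 1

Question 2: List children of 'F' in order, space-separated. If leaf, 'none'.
Answer: J

Derivation:
Node F's children (from adjacency): J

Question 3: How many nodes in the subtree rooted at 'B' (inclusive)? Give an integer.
Answer: 2

Derivation:
Subtree rooted at B contains: B, D
Count = 2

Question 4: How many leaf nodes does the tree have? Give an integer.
Answer: 4

Derivation:
Leaves (nodes with no children): D, E, H, J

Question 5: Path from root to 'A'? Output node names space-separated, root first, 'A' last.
Walk down from root: C -> A

Answer: C A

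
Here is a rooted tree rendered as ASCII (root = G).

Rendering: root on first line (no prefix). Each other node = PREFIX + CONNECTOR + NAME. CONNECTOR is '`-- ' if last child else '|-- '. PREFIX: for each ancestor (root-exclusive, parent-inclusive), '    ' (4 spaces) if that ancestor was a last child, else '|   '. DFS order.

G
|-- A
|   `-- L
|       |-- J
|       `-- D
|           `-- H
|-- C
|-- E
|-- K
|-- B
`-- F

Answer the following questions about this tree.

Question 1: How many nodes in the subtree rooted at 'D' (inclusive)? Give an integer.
Answer: 2

Derivation:
Subtree rooted at D contains: D, H
Count = 2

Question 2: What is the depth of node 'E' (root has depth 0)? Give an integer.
Answer: 1

Derivation:
Path from root to E: G -> E
Depth = number of edges = 1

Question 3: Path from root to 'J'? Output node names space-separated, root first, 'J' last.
Walk down from root: G -> A -> L -> J

Answer: G A L J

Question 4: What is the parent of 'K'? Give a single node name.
Scan adjacency: K appears as child of G

Answer: G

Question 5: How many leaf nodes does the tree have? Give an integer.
Answer: 7

Derivation:
Leaves (nodes with no children): B, C, E, F, H, J, K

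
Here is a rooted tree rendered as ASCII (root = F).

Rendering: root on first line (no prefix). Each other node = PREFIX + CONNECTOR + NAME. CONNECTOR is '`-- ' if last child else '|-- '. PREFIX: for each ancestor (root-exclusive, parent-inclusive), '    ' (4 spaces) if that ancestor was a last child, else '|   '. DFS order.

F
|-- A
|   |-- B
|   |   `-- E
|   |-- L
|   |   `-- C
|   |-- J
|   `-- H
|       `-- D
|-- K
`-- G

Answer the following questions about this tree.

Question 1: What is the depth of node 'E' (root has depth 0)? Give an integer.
Path from root to E: F -> A -> B -> E
Depth = number of edges = 3

Answer: 3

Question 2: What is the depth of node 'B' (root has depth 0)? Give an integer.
Answer: 2

Derivation:
Path from root to B: F -> A -> B
Depth = number of edges = 2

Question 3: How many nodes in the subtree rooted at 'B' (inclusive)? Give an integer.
Subtree rooted at B contains: B, E
Count = 2

Answer: 2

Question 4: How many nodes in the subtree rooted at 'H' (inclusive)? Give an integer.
Subtree rooted at H contains: D, H
Count = 2

Answer: 2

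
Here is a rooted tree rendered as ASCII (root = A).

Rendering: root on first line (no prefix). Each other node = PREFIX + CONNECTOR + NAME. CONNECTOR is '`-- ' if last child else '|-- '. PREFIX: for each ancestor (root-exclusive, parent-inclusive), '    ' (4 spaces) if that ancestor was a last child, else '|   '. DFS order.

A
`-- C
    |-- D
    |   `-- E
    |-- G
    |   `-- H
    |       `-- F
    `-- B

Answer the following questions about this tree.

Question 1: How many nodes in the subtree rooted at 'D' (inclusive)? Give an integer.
Subtree rooted at D contains: D, E
Count = 2

Answer: 2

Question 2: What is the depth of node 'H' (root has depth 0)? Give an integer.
Answer: 3

Derivation:
Path from root to H: A -> C -> G -> H
Depth = number of edges = 3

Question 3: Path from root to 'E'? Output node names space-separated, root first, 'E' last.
Answer: A C D E

Derivation:
Walk down from root: A -> C -> D -> E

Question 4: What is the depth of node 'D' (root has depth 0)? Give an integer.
Path from root to D: A -> C -> D
Depth = number of edges = 2

Answer: 2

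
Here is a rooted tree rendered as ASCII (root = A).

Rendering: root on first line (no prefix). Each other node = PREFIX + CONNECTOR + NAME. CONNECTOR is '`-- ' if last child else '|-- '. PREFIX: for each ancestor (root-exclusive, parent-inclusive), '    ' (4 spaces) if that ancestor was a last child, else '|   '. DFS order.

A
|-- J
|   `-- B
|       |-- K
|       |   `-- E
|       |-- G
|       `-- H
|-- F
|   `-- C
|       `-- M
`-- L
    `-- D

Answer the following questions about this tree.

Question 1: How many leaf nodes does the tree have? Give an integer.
Leaves (nodes with no children): D, E, G, H, M

Answer: 5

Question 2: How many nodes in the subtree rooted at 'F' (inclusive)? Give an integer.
Subtree rooted at F contains: C, F, M
Count = 3

Answer: 3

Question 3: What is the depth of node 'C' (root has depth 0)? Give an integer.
Answer: 2

Derivation:
Path from root to C: A -> F -> C
Depth = number of edges = 2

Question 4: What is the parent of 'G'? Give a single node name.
Scan adjacency: G appears as child of B

Answer: B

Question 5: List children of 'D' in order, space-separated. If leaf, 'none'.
Answer: none

Derivation:
Node D's children (from adjacency): (leaf)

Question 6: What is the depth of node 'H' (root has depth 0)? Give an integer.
Answer: 3

Derivation:
Path from root to H: A -> J -> B -> H
Depth = number of edges = 3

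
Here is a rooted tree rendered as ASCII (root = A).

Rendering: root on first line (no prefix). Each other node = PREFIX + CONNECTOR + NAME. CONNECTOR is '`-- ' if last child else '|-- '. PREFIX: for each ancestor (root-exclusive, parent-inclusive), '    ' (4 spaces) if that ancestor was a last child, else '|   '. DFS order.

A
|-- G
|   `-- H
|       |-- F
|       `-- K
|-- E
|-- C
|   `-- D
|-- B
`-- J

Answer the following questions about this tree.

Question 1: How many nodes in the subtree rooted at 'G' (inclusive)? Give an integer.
Subtree rooted at G contains: F, G, H, K
Count = 4

Answer: 4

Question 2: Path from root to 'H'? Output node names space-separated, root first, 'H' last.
Answer: A G H

Derivation:
Walk down from root: A -> G -> H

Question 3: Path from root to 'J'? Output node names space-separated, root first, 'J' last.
Answer: A J

Derivation:
Walk down from root: A -> J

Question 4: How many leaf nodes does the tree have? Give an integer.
Answer: 6

Derivation:
Leaves (nodes with no children): B, D, E, F, J, K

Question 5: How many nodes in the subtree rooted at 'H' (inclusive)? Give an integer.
Subtree rooted at H contains: F, H, K
Count = 3

Answer: 3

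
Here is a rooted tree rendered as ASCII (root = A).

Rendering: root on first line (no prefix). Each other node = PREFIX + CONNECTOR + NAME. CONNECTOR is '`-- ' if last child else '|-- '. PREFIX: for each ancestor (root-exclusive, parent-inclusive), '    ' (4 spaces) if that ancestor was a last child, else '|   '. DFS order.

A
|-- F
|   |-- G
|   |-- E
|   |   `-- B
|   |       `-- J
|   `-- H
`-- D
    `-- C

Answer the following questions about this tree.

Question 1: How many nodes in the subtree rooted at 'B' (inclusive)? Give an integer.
Answer: 2

Derivation:
Subtree rooted at B contains: B, J
Count = 2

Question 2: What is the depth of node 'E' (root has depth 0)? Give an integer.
Answer: 2

Derivation:
Path from root to E: A -> F -> E
Depth = number of edges = 2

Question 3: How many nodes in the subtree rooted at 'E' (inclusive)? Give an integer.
Answer: 3

Derivation:
Subtree rooted at E contains: B, E, J
Count = 3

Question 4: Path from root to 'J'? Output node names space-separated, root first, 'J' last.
Walk down from root: A -> F -> E -> B -> J

Answer: A F E B J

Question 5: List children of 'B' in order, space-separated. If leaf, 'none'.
Answer: J

Derivation:
Node B's children (from adjacency): J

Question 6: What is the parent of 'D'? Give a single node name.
Scan adjacency: D appears as child of A

Answer: A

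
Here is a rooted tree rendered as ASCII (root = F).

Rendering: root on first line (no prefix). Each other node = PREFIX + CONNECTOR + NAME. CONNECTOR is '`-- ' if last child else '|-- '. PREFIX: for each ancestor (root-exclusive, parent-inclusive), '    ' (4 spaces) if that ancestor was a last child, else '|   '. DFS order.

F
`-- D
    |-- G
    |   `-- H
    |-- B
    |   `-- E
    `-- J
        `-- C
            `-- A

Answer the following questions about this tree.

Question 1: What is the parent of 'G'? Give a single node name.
Answer: D

Derivation:
Scan adjacency: G appears as child of D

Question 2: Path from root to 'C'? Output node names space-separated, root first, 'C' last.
Walk down from root: F -> D -> J -> C

Answer: F D J C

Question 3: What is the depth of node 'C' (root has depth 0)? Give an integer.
Path from root to C: F -> D -> J -> C
Depth = number of edges = 3

Answer: 3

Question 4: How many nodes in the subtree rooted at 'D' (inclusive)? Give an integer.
Subtree rooted at D contains: A, B, C, D, E, G, H, J
Count = 8

Answer: 8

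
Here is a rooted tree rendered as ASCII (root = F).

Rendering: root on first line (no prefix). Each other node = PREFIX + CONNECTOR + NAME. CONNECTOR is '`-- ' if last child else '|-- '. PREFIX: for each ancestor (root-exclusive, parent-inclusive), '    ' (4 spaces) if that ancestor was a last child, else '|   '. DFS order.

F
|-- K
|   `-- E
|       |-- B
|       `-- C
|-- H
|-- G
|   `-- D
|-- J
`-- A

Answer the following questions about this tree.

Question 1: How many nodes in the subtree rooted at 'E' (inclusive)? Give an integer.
Subtree rooted at E contains: B, C, E
Count = 3

Answer: 3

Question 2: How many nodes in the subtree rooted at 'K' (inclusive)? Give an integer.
Subtree rooted at K contains: B, C, E, K
Count = 4

Answer: 4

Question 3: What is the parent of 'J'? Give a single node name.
Scan adjacency: J appears as child of F

Answer: F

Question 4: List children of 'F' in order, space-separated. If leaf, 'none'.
Node F's children (from adjacency): K, H, G, J, A

Answer: K H G J A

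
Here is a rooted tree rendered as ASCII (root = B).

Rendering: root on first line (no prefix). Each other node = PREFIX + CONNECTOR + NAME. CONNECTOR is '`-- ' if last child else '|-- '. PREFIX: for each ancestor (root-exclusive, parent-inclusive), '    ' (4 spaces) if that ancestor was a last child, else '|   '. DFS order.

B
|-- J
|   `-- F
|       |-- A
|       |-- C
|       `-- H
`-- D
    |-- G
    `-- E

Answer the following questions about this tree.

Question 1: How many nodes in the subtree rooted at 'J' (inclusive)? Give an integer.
Subtree rooted at J contains: A, C, F, H, J
Count = 5

Answer: 5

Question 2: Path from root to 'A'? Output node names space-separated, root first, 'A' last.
Walk down from root: B -> J -> F -> A

Answer: B J F A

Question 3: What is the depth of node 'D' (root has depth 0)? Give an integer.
Answer: 1

Derivation:
Path from root to D: B -> D
Depth = number of edges = 1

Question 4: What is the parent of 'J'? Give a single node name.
Answer: B

Derivation:
Scan adjacency: J appears as child of B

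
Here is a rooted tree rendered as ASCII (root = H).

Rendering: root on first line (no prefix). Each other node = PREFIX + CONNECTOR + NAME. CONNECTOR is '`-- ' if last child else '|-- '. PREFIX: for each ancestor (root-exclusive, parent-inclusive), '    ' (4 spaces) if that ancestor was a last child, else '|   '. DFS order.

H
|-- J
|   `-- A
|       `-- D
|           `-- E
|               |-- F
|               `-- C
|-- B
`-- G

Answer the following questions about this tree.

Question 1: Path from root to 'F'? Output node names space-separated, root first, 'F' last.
Walk down from root: H -> J -> A -> D -> E -> F

Answer: H J A D E F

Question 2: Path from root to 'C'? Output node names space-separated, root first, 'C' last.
Walk down from root: H -> J -> A -> D -> E -> C

Answer: H J A D E C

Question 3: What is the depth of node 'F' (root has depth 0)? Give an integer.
Path from root to F: H -> J -> A -> D -> E -> F
Depth = number of edges = 5

Answer: 5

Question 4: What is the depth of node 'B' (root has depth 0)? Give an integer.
Path from root to B: H -> B
Depth = number of edges = 1

Answer: 1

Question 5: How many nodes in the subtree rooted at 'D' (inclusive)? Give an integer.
Answer: 4

Derivation:
Subtree rooted at D contains: C, D, E, F
Count = 4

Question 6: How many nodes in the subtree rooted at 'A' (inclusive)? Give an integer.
Answer: 5

Derivation:
Subtree rooted at A contains: A, C, D, E, F
Count = 5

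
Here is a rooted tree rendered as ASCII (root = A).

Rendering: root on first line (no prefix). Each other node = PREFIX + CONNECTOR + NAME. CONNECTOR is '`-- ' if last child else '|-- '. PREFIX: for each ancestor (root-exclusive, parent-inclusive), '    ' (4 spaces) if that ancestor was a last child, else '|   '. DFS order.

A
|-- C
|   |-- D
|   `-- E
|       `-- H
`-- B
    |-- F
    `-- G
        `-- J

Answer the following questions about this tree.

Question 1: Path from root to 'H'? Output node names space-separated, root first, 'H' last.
Answer: A C E H

Derivation:
Walk down from root: A -> C -> E -> H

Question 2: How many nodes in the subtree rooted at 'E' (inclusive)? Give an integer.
Answer: 2

Derivation:
Subtree rooted at E contains: E, H
Count = 2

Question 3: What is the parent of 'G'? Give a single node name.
Scan adjacency: G appears as child of B

Answer: B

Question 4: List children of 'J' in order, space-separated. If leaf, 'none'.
Node J's children (from adjacency): (leaf)

Answer: none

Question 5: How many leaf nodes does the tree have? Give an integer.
Answer: 4

Derivation:
Leaves (nodes with no children): D, F, H, J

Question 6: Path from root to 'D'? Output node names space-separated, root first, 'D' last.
Walk down from root: A -> C -> D

Answer: A C D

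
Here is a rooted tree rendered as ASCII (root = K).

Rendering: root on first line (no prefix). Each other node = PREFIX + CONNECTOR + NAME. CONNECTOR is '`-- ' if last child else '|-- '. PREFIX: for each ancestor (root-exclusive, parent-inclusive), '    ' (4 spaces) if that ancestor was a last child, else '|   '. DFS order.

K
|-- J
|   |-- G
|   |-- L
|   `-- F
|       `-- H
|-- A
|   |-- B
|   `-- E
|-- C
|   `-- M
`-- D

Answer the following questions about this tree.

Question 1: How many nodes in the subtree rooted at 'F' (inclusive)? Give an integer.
Subtree rooted at F contains: F, H
Count = 2

Answer: 2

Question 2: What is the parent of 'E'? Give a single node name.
Answer: A

Derivation:
Scan adjacency: E appears as child of A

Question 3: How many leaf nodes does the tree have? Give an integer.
Leaves (nodes with no children): B, D, E, G, H, L, M

Answer: 7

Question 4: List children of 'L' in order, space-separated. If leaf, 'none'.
Node L's children (from adjacency): (leaf)

Answer: none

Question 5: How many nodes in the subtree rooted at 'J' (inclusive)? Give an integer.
Subtree rooted at J contains: F, G, H, J, L
Count = 5

Answer: 5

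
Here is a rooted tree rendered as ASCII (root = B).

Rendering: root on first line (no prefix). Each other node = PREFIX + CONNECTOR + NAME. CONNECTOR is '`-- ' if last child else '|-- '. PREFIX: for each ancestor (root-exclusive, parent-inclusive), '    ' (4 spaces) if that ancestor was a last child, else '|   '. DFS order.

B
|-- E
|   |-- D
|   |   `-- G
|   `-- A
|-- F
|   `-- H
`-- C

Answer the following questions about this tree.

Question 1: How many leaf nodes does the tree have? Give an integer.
Answer: 4

Derivation:
Leaves (nodes with no children): A, C, G, H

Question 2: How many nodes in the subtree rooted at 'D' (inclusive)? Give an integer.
Answer: 2

Derivation:
Subtree rooted at D contains: D, G
Count = 2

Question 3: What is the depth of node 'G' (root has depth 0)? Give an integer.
Answer: 3

Derivation:
Path from root to G: B -> E -> D -> G
Depth = number of edges = 3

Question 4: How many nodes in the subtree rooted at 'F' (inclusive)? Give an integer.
Subtree rooted at F contains: F, H
Count = 2

Answer: 2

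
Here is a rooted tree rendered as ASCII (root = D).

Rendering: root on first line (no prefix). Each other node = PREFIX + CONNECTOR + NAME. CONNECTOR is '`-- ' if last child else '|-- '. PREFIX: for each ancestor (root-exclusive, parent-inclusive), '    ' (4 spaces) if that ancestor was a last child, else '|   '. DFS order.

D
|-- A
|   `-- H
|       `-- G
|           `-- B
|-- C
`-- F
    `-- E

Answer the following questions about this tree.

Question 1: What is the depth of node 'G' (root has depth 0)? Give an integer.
Answer: 3

Derivation:
Path from root to G: D -> A -> H -> G
Depth = number of edges = 3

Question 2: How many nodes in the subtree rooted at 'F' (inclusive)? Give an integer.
Answer: 2

Derivation:
Subtree rooted at F contains: E, F
Count = 2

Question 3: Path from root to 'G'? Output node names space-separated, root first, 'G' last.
Walk down from root: D -> A -> H -> G

Answer: D A H G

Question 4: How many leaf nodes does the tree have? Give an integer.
Answer: 3

Derivation:
Leaves (nodes with no children): B, C, E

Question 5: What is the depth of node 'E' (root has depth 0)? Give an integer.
Answer: 2

Derivation:
Path from root to E: D -> F -> E
Depth = number of edges = 2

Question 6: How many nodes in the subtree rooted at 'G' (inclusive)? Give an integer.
Subtree rooted at G contains: B, G
Count = 2

Answer: 2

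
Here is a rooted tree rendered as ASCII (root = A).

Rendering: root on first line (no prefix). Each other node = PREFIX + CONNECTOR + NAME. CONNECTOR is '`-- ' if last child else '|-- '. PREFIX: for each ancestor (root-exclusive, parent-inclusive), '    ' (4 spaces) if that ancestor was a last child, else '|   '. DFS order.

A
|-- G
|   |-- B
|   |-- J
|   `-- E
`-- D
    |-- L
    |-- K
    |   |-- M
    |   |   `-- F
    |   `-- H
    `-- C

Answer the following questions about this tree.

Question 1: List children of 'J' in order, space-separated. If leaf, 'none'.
Node J's children (from adjacency): (leaf)

Answer: none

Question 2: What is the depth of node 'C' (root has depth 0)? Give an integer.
Answer: 2

Derivation:
Path from root to C: A -> D -> C
Depth = number of edges = 2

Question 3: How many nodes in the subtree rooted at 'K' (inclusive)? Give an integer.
Subtree rooted at K contains: F, H, K, M
Count = 4

Answer: 4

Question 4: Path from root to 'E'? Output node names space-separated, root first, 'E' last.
Answer: A G E

Derivation:
Walk down from root: A -> G -> E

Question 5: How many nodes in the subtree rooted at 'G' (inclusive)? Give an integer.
Subtree rooted at G contains: B, E, G, J
Count = 4

Answer: 4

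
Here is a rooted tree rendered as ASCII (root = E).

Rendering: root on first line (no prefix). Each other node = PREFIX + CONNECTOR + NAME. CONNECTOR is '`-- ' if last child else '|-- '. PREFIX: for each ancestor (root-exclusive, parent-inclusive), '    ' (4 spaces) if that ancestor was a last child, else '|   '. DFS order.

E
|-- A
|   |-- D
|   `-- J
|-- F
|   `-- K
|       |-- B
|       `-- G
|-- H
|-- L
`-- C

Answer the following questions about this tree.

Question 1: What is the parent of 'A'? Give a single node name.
Answer: E

Derivation:
Scan adjacency: A appears as child of E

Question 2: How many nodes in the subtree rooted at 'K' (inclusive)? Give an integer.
Subtree rooted at K contains: B, G, K
Count = 3

Answer: 3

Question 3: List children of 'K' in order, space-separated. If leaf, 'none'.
Node K's children (from adjacency): B, G

Answer: B G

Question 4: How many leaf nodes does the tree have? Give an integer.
Leaves (nodes with no children): B, C, D, G, H, J, L

Answer: 7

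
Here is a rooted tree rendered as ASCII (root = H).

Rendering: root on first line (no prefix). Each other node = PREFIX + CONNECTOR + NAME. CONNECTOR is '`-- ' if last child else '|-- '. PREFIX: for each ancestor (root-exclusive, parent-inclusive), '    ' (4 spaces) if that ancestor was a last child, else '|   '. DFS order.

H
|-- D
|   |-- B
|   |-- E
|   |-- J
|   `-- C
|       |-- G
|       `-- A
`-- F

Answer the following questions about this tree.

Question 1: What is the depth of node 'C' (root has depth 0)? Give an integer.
Answer: 2

Derivation:
Path from root to C: H -> D -> C
Depth = number of edges = 2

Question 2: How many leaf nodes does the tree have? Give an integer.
Answer: 6

Derivation:
Leaves (nodes with no children): A, B, E, F, G, J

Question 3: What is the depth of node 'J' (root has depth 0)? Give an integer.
Path from root to J: H -> D -> J
Depth = number of edges = 2

Answer: 2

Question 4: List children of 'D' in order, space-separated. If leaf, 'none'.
Answer: B E J C

Derivation:
Node D's children (from adjacency): B, E, J, C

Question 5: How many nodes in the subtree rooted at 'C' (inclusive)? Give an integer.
Subtree rooted at C contains: A, C, G
Count = 3

Answer: 3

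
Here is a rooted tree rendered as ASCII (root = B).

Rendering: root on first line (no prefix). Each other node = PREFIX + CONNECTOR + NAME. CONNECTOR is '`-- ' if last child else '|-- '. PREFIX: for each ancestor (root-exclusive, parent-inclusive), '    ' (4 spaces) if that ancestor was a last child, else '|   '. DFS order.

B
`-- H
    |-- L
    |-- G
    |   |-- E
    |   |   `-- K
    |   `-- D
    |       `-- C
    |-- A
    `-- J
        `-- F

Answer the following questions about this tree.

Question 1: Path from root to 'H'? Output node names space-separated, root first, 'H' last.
Answer: B H

Derivation:
Walk down from root: B -> H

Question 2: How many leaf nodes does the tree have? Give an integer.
Answer: 5

Derivation:
Leaves (nodes with no children): A, C, F, K, L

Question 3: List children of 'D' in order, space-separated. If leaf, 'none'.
Answer: C

Derivation:
Node D's children (from adjacency): C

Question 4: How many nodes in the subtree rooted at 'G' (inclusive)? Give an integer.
Subtree rooted at G contains: C, D, E, G, K
Count = 5

Answer: 5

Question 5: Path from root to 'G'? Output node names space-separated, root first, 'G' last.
Walk down from root: B -> H -> G

Answer: B H G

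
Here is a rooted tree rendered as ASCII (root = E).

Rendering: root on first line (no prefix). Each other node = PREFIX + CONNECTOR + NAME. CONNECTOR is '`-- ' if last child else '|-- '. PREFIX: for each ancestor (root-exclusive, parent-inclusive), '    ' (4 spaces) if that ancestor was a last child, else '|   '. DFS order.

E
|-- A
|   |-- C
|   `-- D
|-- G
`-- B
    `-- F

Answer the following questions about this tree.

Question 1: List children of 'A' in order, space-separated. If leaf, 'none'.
Node A's children (from adjacency): C, D

Answer: C D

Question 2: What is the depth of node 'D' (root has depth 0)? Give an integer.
Answer: 2

Derivation:
Path from root to D: E -> A -> D
Depth = number of edges = 2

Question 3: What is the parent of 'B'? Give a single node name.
Answer: E

Derivation:
Scan adjacency: B appears as child of E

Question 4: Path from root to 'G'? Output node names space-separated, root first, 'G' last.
Walk down from root: E -> G

Answer: E G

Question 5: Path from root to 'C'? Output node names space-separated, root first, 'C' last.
Answer: E A C

Derivation:
Walk down from root: E -> A -> C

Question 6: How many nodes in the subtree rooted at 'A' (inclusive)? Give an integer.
Subtree rooted at A contains: A, C, D
Count = 3

Answer: 3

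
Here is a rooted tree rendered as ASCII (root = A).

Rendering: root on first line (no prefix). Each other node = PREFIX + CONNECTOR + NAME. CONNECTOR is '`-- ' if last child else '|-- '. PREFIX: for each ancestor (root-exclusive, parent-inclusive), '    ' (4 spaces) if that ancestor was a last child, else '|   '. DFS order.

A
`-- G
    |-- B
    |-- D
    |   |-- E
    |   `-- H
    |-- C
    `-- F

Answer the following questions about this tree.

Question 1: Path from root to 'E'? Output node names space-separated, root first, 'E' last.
Walk down from root: A -> G -> D -> E

Answer: A G D E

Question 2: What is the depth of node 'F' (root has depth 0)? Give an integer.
Answer: 2

Derivation:
Path from root to F: A -> G -> F
Depth = number of edges = 2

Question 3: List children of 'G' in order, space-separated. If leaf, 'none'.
Node G's children (from adjacency): B, D, C, F

Answer: B D C F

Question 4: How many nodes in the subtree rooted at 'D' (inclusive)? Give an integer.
Answer: 3

Derivation:
Subtree rooted at D contains: D, E, H
Count = 3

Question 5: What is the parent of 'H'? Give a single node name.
Answer: D

Derivation:
Scan adjacency: H appears as child of D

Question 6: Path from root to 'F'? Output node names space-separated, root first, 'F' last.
Answer: A G F

Derivation:
Walk down from root: A -> G -> F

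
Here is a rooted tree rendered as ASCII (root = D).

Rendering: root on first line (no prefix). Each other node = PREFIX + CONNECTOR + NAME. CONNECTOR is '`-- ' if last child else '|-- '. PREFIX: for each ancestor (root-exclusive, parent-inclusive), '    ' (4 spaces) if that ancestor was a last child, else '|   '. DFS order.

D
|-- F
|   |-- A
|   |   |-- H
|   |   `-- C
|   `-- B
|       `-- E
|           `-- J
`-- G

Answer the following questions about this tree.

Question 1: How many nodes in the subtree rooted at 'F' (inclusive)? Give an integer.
Subtree rooted at F contains: A, B, C, E, F, H, J
Count = 7

Answer: 7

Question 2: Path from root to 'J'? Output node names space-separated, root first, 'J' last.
Walk down from root: D -> F -> B -> E -> J

Answer: D F B E J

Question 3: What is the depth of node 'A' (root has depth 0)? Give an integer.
Path from root to A: D -> F -> A
Depth = number of edges = 2

Answer: 2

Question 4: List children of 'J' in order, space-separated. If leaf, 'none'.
Answer: none

Derivation:
Node J's children (from adjacency): (leaf)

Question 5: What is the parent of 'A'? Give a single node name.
Answer: F

Derivation:
Scan adjacency: A appears as child of F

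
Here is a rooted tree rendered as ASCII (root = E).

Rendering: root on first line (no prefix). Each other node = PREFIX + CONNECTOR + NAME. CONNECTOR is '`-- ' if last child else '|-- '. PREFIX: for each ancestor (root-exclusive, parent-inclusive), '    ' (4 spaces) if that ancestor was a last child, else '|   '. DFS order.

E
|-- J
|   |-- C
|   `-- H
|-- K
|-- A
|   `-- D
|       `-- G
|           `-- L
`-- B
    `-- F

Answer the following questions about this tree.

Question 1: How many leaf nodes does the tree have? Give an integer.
Leaves (nodes with no children): C, F, H, K, L

Answer: 5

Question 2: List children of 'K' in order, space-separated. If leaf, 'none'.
Answer: none

Derivation:
Node K's children (from adjacency): (leaf)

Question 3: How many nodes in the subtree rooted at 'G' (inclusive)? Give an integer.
Subtree rooted at G contains: G, L
Count = 2

Answer: 2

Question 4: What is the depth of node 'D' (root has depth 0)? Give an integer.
Answer: 2

Derivation:
Path from root to D: E -> A -> D
Depth = number of edges = 2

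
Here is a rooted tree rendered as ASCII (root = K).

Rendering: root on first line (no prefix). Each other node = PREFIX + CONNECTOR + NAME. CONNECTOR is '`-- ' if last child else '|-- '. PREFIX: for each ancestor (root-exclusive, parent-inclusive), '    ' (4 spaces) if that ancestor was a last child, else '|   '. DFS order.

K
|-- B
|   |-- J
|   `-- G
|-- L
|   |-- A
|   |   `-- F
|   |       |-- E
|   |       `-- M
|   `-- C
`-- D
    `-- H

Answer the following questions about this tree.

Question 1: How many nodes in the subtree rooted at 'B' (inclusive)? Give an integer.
Subtree rooted at B contains: B, G, J
Count = 3

Answer: 3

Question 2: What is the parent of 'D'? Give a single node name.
Scan adjacency: D appears as child of K

Answer: K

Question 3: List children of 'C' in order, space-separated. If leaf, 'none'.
Answer: none

Derivation:
Node C's children (from adjacency): (leaf)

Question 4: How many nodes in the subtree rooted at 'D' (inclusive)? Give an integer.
Answer: 2

Derivation:
Subtree rooted at D contains: D, H
Count = 2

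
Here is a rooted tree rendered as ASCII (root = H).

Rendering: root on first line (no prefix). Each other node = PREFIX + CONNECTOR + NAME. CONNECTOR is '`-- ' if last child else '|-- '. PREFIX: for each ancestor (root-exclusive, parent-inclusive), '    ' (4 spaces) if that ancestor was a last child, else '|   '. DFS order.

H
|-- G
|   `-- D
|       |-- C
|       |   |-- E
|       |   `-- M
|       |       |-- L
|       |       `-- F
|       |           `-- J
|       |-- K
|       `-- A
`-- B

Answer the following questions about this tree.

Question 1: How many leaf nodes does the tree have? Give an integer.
Answer: 6

Derivation:
Leaves (nodes with no children): A, B, E, J, K, L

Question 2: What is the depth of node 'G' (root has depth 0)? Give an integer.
Answer: 1

Derivation:
Path from root to G: H -> G
Depth = number of edges = 1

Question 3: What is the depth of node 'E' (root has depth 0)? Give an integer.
Answer: 4

Derivation:
Path from root to E: H -> G -> D -> C -> E
Depth = number of edges = 4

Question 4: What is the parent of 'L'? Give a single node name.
Scan adjacency: L appears as child of M

Answer: M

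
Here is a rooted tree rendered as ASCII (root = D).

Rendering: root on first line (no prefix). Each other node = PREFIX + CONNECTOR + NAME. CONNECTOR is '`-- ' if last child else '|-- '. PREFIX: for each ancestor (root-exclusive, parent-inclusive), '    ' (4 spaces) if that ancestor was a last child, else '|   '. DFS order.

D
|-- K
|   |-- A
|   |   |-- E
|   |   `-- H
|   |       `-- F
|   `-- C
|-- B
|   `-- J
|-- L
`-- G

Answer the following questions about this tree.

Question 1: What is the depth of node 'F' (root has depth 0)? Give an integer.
Path from root to F: D -> K -> A -> H -> F
Depth = number of edges = 4

Answer: 4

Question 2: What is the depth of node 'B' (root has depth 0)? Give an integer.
Answer: 1

Derivation:
Path from root to B: D -> B
Depth = number of edges = 1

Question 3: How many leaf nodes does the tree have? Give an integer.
Leaves (nodes with no children): C, E, F, G, J, L

Answer: 6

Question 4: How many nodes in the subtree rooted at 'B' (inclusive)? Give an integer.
Answer: 2

Derivation:
Subtree rooted at B contains: B, J
Count = 2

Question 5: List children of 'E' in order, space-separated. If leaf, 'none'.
Node E's children (from adjacency): (leaf)

Answer: none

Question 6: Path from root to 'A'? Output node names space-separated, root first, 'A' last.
Answer: D K A

Derivation:
Walk down from root: D -> K -> A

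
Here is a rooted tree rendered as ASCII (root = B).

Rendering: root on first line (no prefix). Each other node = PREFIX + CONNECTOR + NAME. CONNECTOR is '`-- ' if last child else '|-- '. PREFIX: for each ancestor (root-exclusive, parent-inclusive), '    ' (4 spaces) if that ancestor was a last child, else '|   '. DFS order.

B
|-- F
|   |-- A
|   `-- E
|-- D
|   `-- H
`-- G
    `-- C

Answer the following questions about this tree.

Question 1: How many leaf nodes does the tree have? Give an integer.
Answer: 4

Derivation:
Leaves (nodes with no children): A, C, E, H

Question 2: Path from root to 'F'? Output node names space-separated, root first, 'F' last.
Answer: B F

Derivation:
Walk down from root: B -> F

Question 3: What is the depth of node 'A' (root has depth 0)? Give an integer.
Path from root to A: B -> F -> A
Depth = number of edges = 2

Answer: 2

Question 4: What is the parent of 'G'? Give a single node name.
Scan adjacency: G appears as child of B

Answer: B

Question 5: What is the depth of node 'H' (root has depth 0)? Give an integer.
Answer: 2

Derivation:
Path from root to H: B -> D -> H
Depth = number of edges = 2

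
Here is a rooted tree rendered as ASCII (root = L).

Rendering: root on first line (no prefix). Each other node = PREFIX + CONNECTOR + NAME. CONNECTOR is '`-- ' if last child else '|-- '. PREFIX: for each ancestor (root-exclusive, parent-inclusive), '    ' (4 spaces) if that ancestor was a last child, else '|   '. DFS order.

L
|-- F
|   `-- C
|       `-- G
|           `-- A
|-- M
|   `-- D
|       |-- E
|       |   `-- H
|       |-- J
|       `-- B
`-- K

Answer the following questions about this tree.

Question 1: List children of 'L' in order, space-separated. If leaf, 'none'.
Node L's children (from adjacency): F, M, K

Answer: F M K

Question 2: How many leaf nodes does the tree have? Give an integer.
Leaves (nodes with no children): A, B, H, J, K

Answer: 5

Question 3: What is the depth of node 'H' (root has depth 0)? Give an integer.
Answer: 4

Derivation:
Path from root to H: L -> M -> D -> E -> H
Depth = number of edges = 4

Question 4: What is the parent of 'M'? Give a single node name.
Answer: L

Derivation:
Scan adjacency: M appears as child of L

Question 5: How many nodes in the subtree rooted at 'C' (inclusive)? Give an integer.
Subtree rooted at C contains: A, C, G
Count = 3

Answer: 3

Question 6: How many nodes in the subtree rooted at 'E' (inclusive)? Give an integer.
Subtree rooted at E contains: E, H
Count = 2

Answer: 2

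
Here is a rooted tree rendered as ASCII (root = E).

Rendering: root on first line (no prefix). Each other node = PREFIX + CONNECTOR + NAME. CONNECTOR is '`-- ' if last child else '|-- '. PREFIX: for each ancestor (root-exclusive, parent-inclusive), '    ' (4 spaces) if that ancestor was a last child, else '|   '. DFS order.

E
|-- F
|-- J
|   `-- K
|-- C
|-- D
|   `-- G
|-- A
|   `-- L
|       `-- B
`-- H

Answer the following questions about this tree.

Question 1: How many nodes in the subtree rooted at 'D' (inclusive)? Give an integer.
Subtree rooted at D contains: D, G
Count = 2

Answer: 2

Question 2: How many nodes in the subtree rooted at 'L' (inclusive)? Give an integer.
Answer: 2

Derivation:
Subtree rooted at L contains: B, L
Count = 2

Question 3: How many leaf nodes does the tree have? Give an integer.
Answer: 6

Derivation:
Leaves (nodes with no children): B, C, F, G, H, K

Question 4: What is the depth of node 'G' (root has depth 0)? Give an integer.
Answer: 2

Derivation:
Path from root to G: E -> D -> G
Depth = number of edges = 2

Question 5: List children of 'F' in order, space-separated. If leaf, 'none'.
Node F's children (from adjacency): (leaf)

Answer: none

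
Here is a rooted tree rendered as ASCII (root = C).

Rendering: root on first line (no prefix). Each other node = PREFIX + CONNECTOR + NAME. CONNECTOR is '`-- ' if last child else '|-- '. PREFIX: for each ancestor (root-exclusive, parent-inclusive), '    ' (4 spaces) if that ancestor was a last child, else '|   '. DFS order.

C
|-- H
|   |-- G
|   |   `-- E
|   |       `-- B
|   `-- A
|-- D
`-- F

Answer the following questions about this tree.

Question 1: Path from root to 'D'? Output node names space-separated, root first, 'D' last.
Walk down from root: C -> D

Answer: C D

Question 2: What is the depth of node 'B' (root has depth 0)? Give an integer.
Answer: 4

Derivation:
Path from root to B: C -> H -> G -> E -> B
Depth = number of edges = 4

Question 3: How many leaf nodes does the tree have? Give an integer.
Answer: 4

Derivation:
Leaves (nodes with no children): A, B, D, F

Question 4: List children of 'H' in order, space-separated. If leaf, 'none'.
Answer: G A

Derivation:
Node H's children (from adjacency): G, A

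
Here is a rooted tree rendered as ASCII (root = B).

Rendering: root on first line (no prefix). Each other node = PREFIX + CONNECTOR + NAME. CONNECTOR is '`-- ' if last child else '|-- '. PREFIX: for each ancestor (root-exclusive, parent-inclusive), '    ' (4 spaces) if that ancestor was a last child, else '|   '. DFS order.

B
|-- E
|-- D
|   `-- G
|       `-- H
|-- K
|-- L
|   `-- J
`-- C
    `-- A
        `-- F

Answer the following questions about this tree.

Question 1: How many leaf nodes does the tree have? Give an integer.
Answer: 5

Derivation:
Leaves (nodes with no children): E, F, H, J, K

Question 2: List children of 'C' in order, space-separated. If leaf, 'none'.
Node C's children (from adjacency): A

Answer: A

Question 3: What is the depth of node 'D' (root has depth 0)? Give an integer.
Answer: 1

Derivation:
Path from root to D: B -> D
Depth = number of edges = 1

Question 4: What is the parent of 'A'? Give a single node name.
Answer: C

Derivation:
Scan adjacency: A appears as child of C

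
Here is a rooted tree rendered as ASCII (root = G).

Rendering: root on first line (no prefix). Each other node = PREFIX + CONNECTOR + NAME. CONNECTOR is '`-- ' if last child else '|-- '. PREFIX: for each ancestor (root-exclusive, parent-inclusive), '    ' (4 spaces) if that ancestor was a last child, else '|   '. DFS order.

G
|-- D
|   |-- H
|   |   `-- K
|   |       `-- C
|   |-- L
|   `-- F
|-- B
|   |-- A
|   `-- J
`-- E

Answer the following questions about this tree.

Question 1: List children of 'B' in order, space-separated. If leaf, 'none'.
Node B's children (from adjacency): A, J

Answer: A J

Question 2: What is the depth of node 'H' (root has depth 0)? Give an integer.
Answer: 2

Derivation:
Path from root to H: G -> D -> H
Depth = number of edges = 2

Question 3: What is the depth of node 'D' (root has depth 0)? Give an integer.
Path from root to D: G -> D
Depth = number of edges = 1

Answer: 1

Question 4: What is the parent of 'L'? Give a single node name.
Scan adjacency: L appears as child of D

Answer: D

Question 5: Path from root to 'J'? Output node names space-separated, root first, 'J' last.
Answer: G B J

Derivation:
Walk down from root: G -> B -> J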